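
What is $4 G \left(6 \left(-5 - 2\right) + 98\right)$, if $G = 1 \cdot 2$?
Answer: $448$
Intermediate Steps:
$G = 2$
$4 G \left(6 \left(-5 - 2\right) + 98\right) = 4 \cdot 2 \left(6 \left(-5 - 2\right) + 98\right) = 8 \left(6 \left(-7\right) + 98\right) = 8 \left(-42 + 98\right) = 8 \cdot 56 = 448$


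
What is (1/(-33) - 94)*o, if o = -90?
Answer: 93090/11 ≈ 8462.7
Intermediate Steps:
(1/(-33) - 94)*o = (1/(-33) - 94)*(-90) = (-1/33 - 94)*(-90) = -3103/33*(-90) = 93090/11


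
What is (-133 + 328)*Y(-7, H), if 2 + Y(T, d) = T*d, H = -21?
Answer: 28275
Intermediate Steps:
Y(T, d) = -2 + T*d
(-133 + 328)*Y(-7, H) = (-133 + 328)*(-2 - 7*(-21)) = 195*(-2 + 147) = 195*145 = 28275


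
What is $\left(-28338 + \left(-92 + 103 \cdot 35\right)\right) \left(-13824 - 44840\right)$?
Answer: $1456333800$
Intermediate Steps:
$\left(-28338 + \left(-92 + 103 \cdot 35\right)\right) \left(-13824 - 44840\right) = \left(-28338 + \left(-92 + 3605\right)\right) \left(-58664\right) = \left(-28338 + 3513\right) \left(-58664\right) = \left(-24825\right) \left(-58664\right) = 1456333800$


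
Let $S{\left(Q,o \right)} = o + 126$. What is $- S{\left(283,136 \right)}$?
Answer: $-262$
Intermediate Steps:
$S{\left(Q,o \right)} = 126 + o$
$- S{\left(283,136 \right)} = - (126 + 136) = \left(-1\right) 262 = -262$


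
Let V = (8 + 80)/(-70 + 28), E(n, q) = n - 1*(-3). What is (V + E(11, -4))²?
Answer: 62500/441 ≈ 141.72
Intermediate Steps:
E(n, q) = 3 + n (E(n, q) = n + 3 = 3 + n)
V = -44/21 (V = 88/(-42) = 88*(-1/42) = -44/21 ≈ -2.0952)
(V + E(11, -4))² = (-44/21 + (3 + 11))² = (-44/21 + 14)² = (250/21)² = 62500/441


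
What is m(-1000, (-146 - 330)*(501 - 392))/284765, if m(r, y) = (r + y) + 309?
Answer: -10515/56953 ≈ -0.18463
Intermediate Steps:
m(r, y) = 309 + r + y
m(-1000, (-146 - 330)*(501 - 392))/284765 = (309 - 1000 + (-146 - 330)*(501 - 392))/284765 = (309 - 1000 - 476*109)*(1/284765) = (309 - 1000 - 51884)*(1/284765) = -52575*1/284765 = -10515/56953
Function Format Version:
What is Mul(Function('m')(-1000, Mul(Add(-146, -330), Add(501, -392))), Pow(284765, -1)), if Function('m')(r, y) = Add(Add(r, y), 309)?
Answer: Rational(-10515, 56953) ≈ -0.18463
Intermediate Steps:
Function('m')(r, y) = Add(309, r, y)
Mul(Function('m')(-1000, Mul(Add(-146, -330), Add(501, -392))), Pow(284765, -1)) = Mul(Add(309, -1000, Mul(Add(-146, -330), Add(501, -392))), Pow(284765, -1)) = Mul(Add(309, -1000, Mul(-476, 109)), Rational(1, 284765)) = Mul(Add(309, -1000, -51884), Rational(1, 284765)) = Mul(-52575, Rational(1, 284765)) = Rational(-10515, 56953)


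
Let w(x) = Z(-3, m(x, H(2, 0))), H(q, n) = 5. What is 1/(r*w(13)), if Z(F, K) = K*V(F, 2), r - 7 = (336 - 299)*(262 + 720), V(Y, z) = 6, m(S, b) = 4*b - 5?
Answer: 1/3270690 ≈ 3.0575e-7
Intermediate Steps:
m(S, b) = -5 + 4*b
r = 36341 (r = 7 + (336 - 299)*(262 + 720) = 7 + 37*982 = 7 + 36334 = 36341)
Z(F, K) = 6*K (Z(F, K) = K*6 = 6*K)
w(x) = 90 (w(x) = 6*(-5 + 4*5) = 6*(-5 + 20) = 6*15 = 90)
1/(r*w(13)) = 1/(36341*90) = 1/3270690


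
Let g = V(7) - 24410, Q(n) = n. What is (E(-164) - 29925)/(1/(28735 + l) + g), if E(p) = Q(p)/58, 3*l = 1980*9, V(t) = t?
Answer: 30094675225/24539046696 ≈ 1.2264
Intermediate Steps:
l = 5940 (l = (1980*9)/3 = (1/3)*17820 = 5940)
E(p) = p/58
g = -24403 (g = 7 - 24410 = -24403)
(E(-164) - 29925)/(1/(28735 + l) + g) = ((1/58)*(-164) - 29925)/(1/(28735 + 5940) - 24403) = (-82/29 - 29925)/(1/34675 - 24403) = -867907/(29*(1/34675 - 24403)) = -867907/(29*(-846174024/34675)) = -867907/29*(-34675/846174024) = 30094675225/24539046696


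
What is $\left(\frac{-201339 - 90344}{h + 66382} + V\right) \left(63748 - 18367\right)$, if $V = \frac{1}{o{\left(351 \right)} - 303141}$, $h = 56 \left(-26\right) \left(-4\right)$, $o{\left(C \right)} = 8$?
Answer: $- \frac{4012534245557145}{21888021398} \approx -1.8332 \cdot 10^{5}$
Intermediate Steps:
$h = 5824$ ($h = \left(-1456\right) \left(-4\right) = 5824$)
$V = - \frac{1}{303133}$ ($V = \frac{1}{8 - 303141} = \frac{1}{-303133} = - \frac{1}{303133} \approx -3.2989 \cdot 10^{-6}$)
$\left(\frac{-201339 - 90344}{h + 66382} + V\right) \left(63748 - 18367\right) = \left(\frac{-201339 - 90344}{5824 + 66382} - \frac{1}{303133}\right) \left(63748 - 18367\right) = \left(- \frac{291683}{72206} - \frac{1}{303133}\right) 45381 = \left(- \frac{88418815045}{21888021398}\right) 45381 = - \frac{4012534245557145}{21888021398}$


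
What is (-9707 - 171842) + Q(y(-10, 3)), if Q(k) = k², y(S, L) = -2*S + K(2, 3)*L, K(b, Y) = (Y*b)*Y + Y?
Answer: -174660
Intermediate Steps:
K(b, Y) = Y + b*Y² (K(b, Y) = b*Y² + Y = Y + b*Y²)
y(S, L) = -2*S + 21*L (y(S, L) = -2*S + (3*(1 + 3*2))*L = -2*S + (3*(1 + 6))*L = -2*S + (3*7)*L = -2*S + 21*L)
(-9707 - 171842) + Q(y(-10, 3)) = (-9707 - 171842) + (-2*(-10) + 21*3)² = -181549 + (20 + 63)² = -181549 + 83² = -181549 + 6889 = -174660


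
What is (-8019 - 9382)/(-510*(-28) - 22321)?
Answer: 17401/8041 ≈ 2.1640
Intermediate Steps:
(-8019 - 9382)/(-510*(-28) - 22321) = -17401/(14280 - 22321) = -17401/(-8041) = -17401*(-1/8041) = 17401/8041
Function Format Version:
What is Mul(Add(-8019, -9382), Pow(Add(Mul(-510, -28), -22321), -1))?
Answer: Rational(17401, 8041) ≈ 2.1640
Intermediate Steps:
Mul(Add(-8019, -9382), Pow(Add(Mul(-510, -28), -22321), -1)) = Mul(-17401, Pow(Add(14280, -22321), -1)) = Mul(-17401, Pow(-8041, -1)) = Mul(-17401, Rational(-1, 8041)) = Rational(17401, 8041)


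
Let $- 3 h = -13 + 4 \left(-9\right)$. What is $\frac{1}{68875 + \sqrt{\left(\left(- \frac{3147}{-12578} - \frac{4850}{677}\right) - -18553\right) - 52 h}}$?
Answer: $\frac{1759475102250}{121183395587670127} - \frac{\sqrt{11548793465079670914}}{121183395587670127} \approx 1.4491 \cdot 10^{-5}$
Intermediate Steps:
$h = \frac{49}{3}$ ($h = - \frac{-13 + 4 \left(-9\right)}{3} = - \frac{-13 - 36}{3} = \left(- \frac{1}{3}\right) \left(-49\right) = \frac{49}{3} \approx 16.333$)
$\frac{1}{68875 + \sqrt{\left(\left(- \frac{3147}{-12578} - \frac{4850}{677}\right) - -18553\right) - 52 h}} = \frac{1}{68875 + \sqrt{\left(\left(- \frac{3147}{-12578} - \frac{4850}{677}\right) - -18553\right) - \frac{2548}{3}}} = \frac{1}{68875 + \sqrt{\left(\left(\left(-3147\right) \left(- \frac{1}{12578}\right) - \frac{4850}{677}\right) + 18553\right) - \frac{2548}{3}}} = \frac{1}{68875 + \sqrt{\left(\left(\frac{3147}{12578} - \frac{4850}{677}\right) + 18553\right) - \frac{2548}{3}}} = \frac{1}{68875 + \sqrt{\left(- \frac{58872781}{8515306} + 18553\right) - \frac{2548}{3}}} = \frac{1}{68875 + \sqrt{\frac{157925599437}{8515306} - \frac{2548}{3}}} = \frac{1}{68875 + \sqrt{\frac{452079798623}{25545918}}} = \frac{1}{68875 + \frac{\sqrt{11548793465079670914}}{25545918}}$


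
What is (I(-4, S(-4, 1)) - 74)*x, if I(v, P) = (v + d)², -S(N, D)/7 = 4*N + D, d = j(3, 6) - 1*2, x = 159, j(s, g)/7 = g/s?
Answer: -1590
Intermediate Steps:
j(s, g) = 7*g/s (j(s, g) = 7*(g/s) = 7*g/s)
d = 12 (d = 7*6/3 - 1*2 = 7*6*(⅓) - 2 = 14 - 2 = 12)
S(N, D) = -28*N - 7*D (S(N, D) = -7*(4*N + D) = -7*(D + 4*N) = -28*N - 7*D)
I(v, P) = (12 + v)² (I(v, P) = (v + 12)² = (12 + v)²)
(I(-4, S(-4, 1)) - 74)*x = ((12 - 4)² - 74)*159 = (8² - 74)*159 = (64 - 74)*159 = -10*159 = -1590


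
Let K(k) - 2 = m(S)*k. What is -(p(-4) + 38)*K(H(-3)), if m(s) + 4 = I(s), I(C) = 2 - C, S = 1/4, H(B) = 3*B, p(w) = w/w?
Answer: -3471/4 ≈ -867.75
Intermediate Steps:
p(w) = 1
S = 1/4 ≈ 0.25000
m(s) = -2 - s (m(s) = -4 + (2 - s) = -2 - s)
K(k) = 2 - 9*k/4 (K(k) = 2 + (-2 - 1*1/4)*k = 2 + (-2 - 1/4)*k = 2 - 9*k/4)
-(p(-4) + 38)*K(H(-3)) = -(1 + 38)*(2 - 27*(-3)/4) = -39*(2 - 9/4*(-9)) = -39*(2 + 81/4) = -39*89/4 = -1*3471/4 = -3471/4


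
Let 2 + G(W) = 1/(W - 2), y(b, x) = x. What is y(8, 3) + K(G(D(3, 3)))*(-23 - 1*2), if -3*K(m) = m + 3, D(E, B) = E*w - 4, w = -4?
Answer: 587/54 ≈ 10.870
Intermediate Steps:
D(E, B) = -4 - 4*E (D(E, B) = E*(-4) - 4 = -4*E - 4 = -4 - 4*E)
G(W) = -2 + 1/(-2 + W) (G(W) = -2 + 1/(W - 2) = -2 + 1/(-2 + W))
K(m) = -1 - m/3 (K(m) = -(m + 3)/3 = -(3 + m)/3 = -1 - m/3)
y(8, 3) + K(G(D(3, 3)))*(-23 - 1*2) = 3 + (-1 - (5 - 2*(-4 - 4*3))/(3*(-2 + (-4 - 4*3))))*(-23 - 1*2) = 3 + (-1 - (5 - 2*(-4 - 12))/(3*(-2 + (-4 - 12))))*(-23 - 2) = 3 + (-1 - (5 - 2*(-16))/(3*(-2 - 16)))*(-25) = 3 + (-1 - (5 + 32)/(3*(-18)))*(-25) = 3 + (-1 - (-1)*37/54)*(-25) = 3 + (-1 - ⅓*(-37/18))*(-25) = 3 + (-1 + 37/54)*(-25) = 3 - 17/54*(-25) = 3 + 425/54 = 587/54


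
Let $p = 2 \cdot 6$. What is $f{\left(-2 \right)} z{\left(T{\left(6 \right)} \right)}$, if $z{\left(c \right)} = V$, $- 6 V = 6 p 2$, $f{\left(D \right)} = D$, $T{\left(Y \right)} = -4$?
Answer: $48$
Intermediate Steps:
$p = 12$
$V = -24$ ($V = - \frac{6 \cdot 12 \cdot 2}{6} = - \frac{72 \cdot 2}{6} = \left(- \frac{1}{6}\right) 144 = -24$)
$z{\left(c \right)} = -24$
$f{\left(-2 \right)} z{\left(T{\left(6 \right)} \right)} = \left(-2\right) \left(-24\right) = 48$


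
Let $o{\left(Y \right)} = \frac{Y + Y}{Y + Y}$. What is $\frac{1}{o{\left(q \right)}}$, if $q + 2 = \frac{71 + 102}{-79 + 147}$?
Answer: $1$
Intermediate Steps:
$q = \frac{37}{68}$ ($q = -2 + \frac{71 + 102}{-79 + 147} = -2 + \frac{173}{68} = \frac{37}{68} \approx 0.54412$)
$o{\left(Y \right)} = 1$ ($o{\left(Y \right)} = \frac{2 Y}{2 Y} = 2 Y \frac{1}{2 Y} = 1$)
$\frac{1}{o{\left(q \right)}} = 1^{-1} = 1$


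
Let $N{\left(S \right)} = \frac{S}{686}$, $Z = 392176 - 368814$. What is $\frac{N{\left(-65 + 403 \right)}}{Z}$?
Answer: $\frac{169}{8013166} \approx 2.109 \cdot 10^{-5}$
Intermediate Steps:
$Z = 23362$
$N{\left(S \right)} = \frac{S}{686}$ ($N{\left(S \right)} = S \frac{1}{686} = \frac{S}{686}$)
$\frac{N{\left(-65 + 403 \right)}}{Z} = \frac{\frac{1}{686} \left(-65 + 403\right)}{23362} = \frac{1}{686} \cdot 338 \cdot \frac{1}{23362} = \frac{169}{343} \cdot \frac{1}{23362} = \frac{169}{8013166}$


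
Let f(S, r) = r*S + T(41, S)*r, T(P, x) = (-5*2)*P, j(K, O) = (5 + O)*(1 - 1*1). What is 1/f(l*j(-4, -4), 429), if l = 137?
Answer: -1/175890 ≈ -5.6854e-6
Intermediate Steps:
j(K, O) = 0 (j(K, O) = (5 + O)*(1 - 1) = (5 + O)*0 = 0)
T(P, x) = -10*P
f(S, r) = -410*r + S*r (f(S, r) = r*S + (-10*41)*r = S*r - 410*r = -410*r + S*r)
1/f(l*j(-4, -4), 429) = 1/(429*(-410 + 137*0)) = 1/(429*(-410 + 0)) = 1/(429*(-410)) = 1/(-175890) = -1/175890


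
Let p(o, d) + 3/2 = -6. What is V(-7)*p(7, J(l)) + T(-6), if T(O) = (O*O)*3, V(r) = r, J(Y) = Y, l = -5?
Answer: 321/2 ≈ 160.50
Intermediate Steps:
p(o, d) = -15/2 (p(o, d) = -3/2 - 6 = -15/2)
T(O) = 3*O² (T(O) = O²*3 = 3*O²)
V(-7)*p(7, J(l)) + T(-6) = -7*(-15/2) + 3*(-6)² = 105/2 + 3*36 = 105/2 + 108 = 321/2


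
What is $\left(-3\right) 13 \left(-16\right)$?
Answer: $624$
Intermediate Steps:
$\left(-3\right) 13 \left(-16\right) = \left(-39\right) \left(-16\right) = 624$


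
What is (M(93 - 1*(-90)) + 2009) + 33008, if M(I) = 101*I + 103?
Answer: 53603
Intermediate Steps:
M(I) = 103 + 101*I
(M(93 - 1*(-90)) + 2009) + 33008 = ((103 + 101*(93 - 1*(-90))) + 2009) + 33008 = ((103 + 101*(93 + 90)) + 2009) + 33008 = ((103 + 101*183) + 2009) + 33008 = ((103 + 18483) + 2009) + 33008 = (18586 + 2009) + 33008 = 20595 + 33008 = 53603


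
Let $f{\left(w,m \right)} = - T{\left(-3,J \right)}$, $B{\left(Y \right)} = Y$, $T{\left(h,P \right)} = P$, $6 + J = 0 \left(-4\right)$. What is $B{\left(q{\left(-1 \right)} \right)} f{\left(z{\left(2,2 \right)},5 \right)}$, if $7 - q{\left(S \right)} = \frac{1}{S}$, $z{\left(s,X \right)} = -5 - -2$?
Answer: $48$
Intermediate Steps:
$J = -6$ ($J = -6 + 0 \left(-4\right) = -6 + 0 = -6$)
$z{\left(s,X \right)} = -3$ ($z{\left(s,X \right)} = -5 + 2 = -3$)
$q{\left(S \right)} = 7 - \frac{1}{S}$
$f{\left(w,m \right)} = 6$ ($f{\left(w,m \right)} = \left(-1\right) \left(-6\right) = 6$)
$B{\left(q{\left(-1 \right)} \right)} f{\left(z{\left(2,2 \right)},5 \right)} = \left(7 - \frac{1}{-1}\right) 6 = \left(7 - -1\right) 6 = \left(7 + 1\right) 6 = 8 \cdot 6 = 48$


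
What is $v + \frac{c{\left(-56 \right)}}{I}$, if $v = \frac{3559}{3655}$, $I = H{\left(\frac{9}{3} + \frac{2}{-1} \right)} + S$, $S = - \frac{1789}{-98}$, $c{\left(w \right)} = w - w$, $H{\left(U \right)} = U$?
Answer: $\frac{3559}{3655} \approx 0.97373$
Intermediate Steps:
$c{\left(w \right)} = 0$
$S = \frac{1789}{98}$ ($S = \left(-1789\right) \left(- \frac{1}{98}\right) = \frac{1789}{98} \approx 18.255$)
$I = \frac{1887}{98}$ ($I = \left(\frac{9}{3} + \frac{2}{-1}\right) + \frac{1789}{98} = \left(9 \cdot \frac{1}{3} + 2 \left(-1\right)\right) + \frac{1789}{98} = \left(3 - 2\right) + \frac{1789}{98} = 1 + \frac{1789}{98} = \frac{1887}{98} \approx 19.255$)
$v = \frac{3559}{3655}$ ($v = 3559 \cdot \frac{1}{3655} = \frac{3559}{3655} \approx 0.97373$)
$v + \frac{c{\left(-56 \right)}}{I} = \frac{3559}{3655} + \frac{0}{\frac{1887}{98}} = \frac{3559}{3655} + 0 \cdot \frac{98}{1887} = \frac{3559}{3655} + 0 = \frac{3559}{3655}$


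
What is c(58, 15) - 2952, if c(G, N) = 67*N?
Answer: -1947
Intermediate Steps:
c(58, 15) - 2952 = 67*15 - 2952 = 1005 - 2952 = -1947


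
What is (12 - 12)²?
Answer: 0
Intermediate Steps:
(12 - 12)² = 0² = 0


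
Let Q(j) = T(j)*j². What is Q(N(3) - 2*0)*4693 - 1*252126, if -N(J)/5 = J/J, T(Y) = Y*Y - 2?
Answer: 2446349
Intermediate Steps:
T(Y) = -2 + Y² (T(Y) = Y² - 2 = -2 + Y²)
N(J) = -5 (N(J) = -5*J/J = -5*1 = -5)
Q(j) = j²*(-2 + j²) (Q(j) = (-2 + j²)*j² = j²*(-2 + j²))
Q(N(3) - 2*0)*4693 - 1*252126 = ((-5 - 2*0)²*(-2 + (-5 - 2*0)²))*4693 - 1*252126 = ((-5 + 0)²*(-2 + (-5 + 0)²))*4693 - 252126 = ((-5)²*(-2 + (-5)²))*4693 - 252126 = (25*(-2 + 25))*4693 - 252126 = (25*23)*4693 - 252126 = 575*4693 - 252126 = 2698475 - 252126 = 2446349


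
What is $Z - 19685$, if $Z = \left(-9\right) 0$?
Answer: $-19685$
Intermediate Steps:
$Z = 0$
$Z - 19685 = 0 - 19685 = -19685$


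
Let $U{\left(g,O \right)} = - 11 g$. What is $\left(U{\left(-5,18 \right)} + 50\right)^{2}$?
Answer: $11025$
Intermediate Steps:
$\left(U{\left(-5,18 \right)} + 50\right)^{2} = \left(\left(-11\right) \left(-5\right) + 50\right)^{2} = \left(55 + 50\right)^{2} = 105^{2} = 11025$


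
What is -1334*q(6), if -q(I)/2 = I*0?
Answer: 0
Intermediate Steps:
q(I) = 0 (q(I) = -2*I*0 = -2*0 = 0)
-1334*q(6) = -1334*0 = 0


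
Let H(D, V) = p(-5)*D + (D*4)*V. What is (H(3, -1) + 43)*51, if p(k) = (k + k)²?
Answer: 16881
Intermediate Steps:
p(k) = 4*k² (p(k) = (2*k)² = 4*k²)
H(D, V) = 100*D + 4*D*V (H(D, V) = (4*(-5)²)*D + (D*4)*V = (4*25)*D + (4*D)*V = 100*D + 4*D*V)
(H(3, -1) + 43)*51 = (4*3*(25 - 1) + 43)*51 = (4*3*24 + 43)*51 = (288 + 43)*51 = 331*51 = 16881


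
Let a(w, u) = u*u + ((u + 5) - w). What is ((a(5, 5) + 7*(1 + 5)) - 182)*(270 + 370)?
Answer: -70400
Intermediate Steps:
a(w, u) = 5 + u + u**2 - w (a(w, u) = u**2 + ((5 + u) - w) = u**2 + (5 + u - w) = 5 + u + u**2 - w)
((a(5, 5) + 7*(1 + 5)) - 182)*(270 + 370) = (((5 + 5 + 5**2 - 1*5) + 7*(1 + 5)) - 182)*(270 + 370) = (((5 + 5 + 25 - 5) + 7*6) - 182)*640 = ((30 + 42) - 182)*640 = (72 - 182)*640 = -110*640 = -70400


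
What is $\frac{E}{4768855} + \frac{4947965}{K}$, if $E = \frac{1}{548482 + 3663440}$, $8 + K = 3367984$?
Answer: $\frac{49692524539962061063}{33824659234654568280} \approx 1.4691$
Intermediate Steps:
$K = 3367976$ ($K = -8 + 3367984 = 3367976$)
$E = \frac{1}{4211922} \approx 2.3742 \cdot 10^{-7}$
$\frac{E}{4768855} + \frac{4947965}{K} = \frac{1}{4211922 \cdot 4768855} + \frac{4947965}{3367976} = \frac{1}{4211922} \cdot \frac{1}{4768855} + 4947965 \cdot \frac{1}{3367976} = \frac{1}{20086045289310} + \frac{4947965}{3367976} = \frac{49692524539962061063}{33824659234654568280}$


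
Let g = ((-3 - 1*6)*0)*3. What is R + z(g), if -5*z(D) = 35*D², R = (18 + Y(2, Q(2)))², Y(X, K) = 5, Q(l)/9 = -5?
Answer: 529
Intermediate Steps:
Q(l) = -45 (Q(l) = 9*(-5) = -45)
g = 0 (g = ((-3 - 6)*0)*3 = -9*0*3 = 0*3 = 0)
R = 529 (R = (18 + 5)² = 23² = 529)
z(D) = -7*D²
R + z(g) = 529 - 7*0² = 529 - 7*0 = 529 + 0 = 529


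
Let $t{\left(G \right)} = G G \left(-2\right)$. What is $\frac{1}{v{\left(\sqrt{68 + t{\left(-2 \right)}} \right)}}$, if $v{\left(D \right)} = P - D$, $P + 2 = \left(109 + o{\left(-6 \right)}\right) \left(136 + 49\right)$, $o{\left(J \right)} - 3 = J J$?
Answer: $\frac{4563}{124925804} + \frac{\sqrt{15}}{374777412} \approx 3.6536 \cdot 10^{-5}$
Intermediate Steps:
$o{\left(J \right)} = 3 + J^{2}$ ($o{\left(J \right)} = 3 + J J = 3 + J^{2}$)
$t{\left(G \right)} = - 2 G^{2}$ ($t{\left(G \right)} = G^{2} \left(-2\right) = - 2 G^{2}$)
$P = 27378$ ($P = -2 + \left(109 + \left(3 + \left(-6\right)^{2}\right)\right) \left(136 + 49\right) = -2 + \left(109 + \left(3 + 36\right)\right) 185 = -2 + \left(109 + 39\right) 185 = -2 + 148 \cdot 185 = -2 + 27380 = 27378$)
$v{\left(D \right)} = 27378 - D$
$\frac{1}{v{\left(\sqrt{68 + t{\left(-2 \right)}} \right)}} = \frac{1}{27378 - \sqrt{68 - 2 \left(-2\right)^{2}}} = \frac{1}{27378 - \sqrt{68 - 8}} = \frac{1}{27378 - \sqrt{60}} = \frac{1}{27378 - 2 \sqrt{15}}$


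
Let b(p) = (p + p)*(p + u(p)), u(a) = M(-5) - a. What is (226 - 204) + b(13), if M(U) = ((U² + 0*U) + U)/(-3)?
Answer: -454/3 ≈ -151.33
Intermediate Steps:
M(U) = -U/3 - U²/3 (M(U) = ((U² + 0) + U)*(-⅓) = (U² + U)*(-⅓) = (U + U²)*(-⅓) = -U/3 - U²/3)
u(a) = -20/3 - a (u(a) = -⅓*(-5)*(1 - 5) - a = -⅓*(-5)*(-4) - a = -20/3 - a)
b(p) = -40*p/3 (b(p) = (p + p)*(p + (-20/3 - p)) = (2*p)*(-20/3) = -40*p/3)
(226 - 204) + b(13) = (226 - 204) - 40/3*13 = 22 - 520/3 = -454/3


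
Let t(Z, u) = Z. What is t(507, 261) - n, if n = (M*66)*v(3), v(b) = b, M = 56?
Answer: -10581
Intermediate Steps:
n = 11088 (n = (56*66)*3 = 3696*3 = 11088)
t(507, 261) - n = 507 - 1*11088 = 507 - 11088 = -10581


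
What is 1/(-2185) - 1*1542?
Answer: -3369271/2185 ≈ -1542.0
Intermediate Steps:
1/(-2185) - 1*1542 = -1/2185 - 1542 = -3369271/2185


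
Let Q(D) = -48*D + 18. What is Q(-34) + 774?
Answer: 2424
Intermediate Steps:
Q(D) = 18 - 48*D
Q(-34) + 774 = (18 - 48*(-34)) + 774 = (18 + 1632) + 774 = 1650 + 774 = 2424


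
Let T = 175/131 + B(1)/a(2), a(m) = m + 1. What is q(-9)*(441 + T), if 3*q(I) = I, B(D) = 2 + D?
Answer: -174231/131 ≈ -1330.0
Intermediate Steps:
q(I) = I/3
a(m) = 1 + m
T = 306/131 (T = 175/131 + (2 + 1)/(1 + 2) = 175*(1/131) + 3/3 = 175/131 + 3*(⅓) = 175/131 + 1 = 306/131 ≈ 2.3359)
q(-9)*(441 + T) = ((⅓)*(-9))*(441 + 306/131) = -3*58077/131 = -174231/131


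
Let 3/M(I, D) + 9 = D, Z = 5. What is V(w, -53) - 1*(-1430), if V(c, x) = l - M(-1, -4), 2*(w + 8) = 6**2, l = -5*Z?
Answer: 18268/13 ≈ 1405.2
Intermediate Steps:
M(I, D) = 3/(-9 + D)
l = -25 (l = -5*5 = -25)
w = 10 (w = -8 + (1/2)*6**2 = -8 + (1/2)*36 = -8 + 18 = 10)
V(c, x) = -322/13 (V(c, x) = -25 - 3/(-9 - 4) = -25 - 3/(-13) = -25 - 3*(-1)/13 = -25 - 1*(-3/13) = -25 + 3/13 = -322/13)
V(w, -53) - 1*(-1430) = -322/13 - 1*(-1430) = -322/13 + 1430 = 18268/13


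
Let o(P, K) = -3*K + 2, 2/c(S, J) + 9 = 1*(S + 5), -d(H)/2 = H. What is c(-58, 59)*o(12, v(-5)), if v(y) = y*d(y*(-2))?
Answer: 298/31 ≈ 9.6129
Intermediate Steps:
d(H) = -2*H
c(S, J) = 2/(-4 + S) (c(S, J) = 2/(-9 + 1*(S + 5)) = 2/(-9 + 1*(5 + S)) = 2/(-9 + (5 + S)) = 2/(-4 + S))
v(y) = 4*y**2 (v(y) = y*(-2*y*(-2)) = y*(-(-4)*y) = y*(4*y) = 4*y**2)
o(P, K) = 2 - 3*K
c(-58, 59)*o(12, v(-5)) = (2/(-4 - 58))*(2 - 12*(-5)**2) = (2/(-62))*(2 - 12*25) = (2*(-1/62))*(2 - 3*100) = -(2 - 300)/31 = -1/31*(-298) = 298/31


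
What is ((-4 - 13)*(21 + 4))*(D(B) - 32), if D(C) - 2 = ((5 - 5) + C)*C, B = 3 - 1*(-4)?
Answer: -8075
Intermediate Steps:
B = 7 (B = 3 + 4 = 7)
D(C) = 2 + C² (D(C) = 2 + ((5 - 5) + C)*C = 2 + (0 + C)*C = 2 + C*C = 2 + C²)
((-4 - 13)*(21 + 4))*(D(B) - 32) = ((-4 - 13)*(21 + 4))*((2 + 7²) - 32) = (-17*25)*((2 + 49) - 32) = -425*(51 - 32) = -425*19 = -8075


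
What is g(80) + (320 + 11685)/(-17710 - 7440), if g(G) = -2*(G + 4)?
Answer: -847441/5030 ≈ -168.48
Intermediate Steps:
g(G) = -8 - 2*G (g(G) = -2*(4 + G) = -8 - 2*G)
g(80) + (320 + 11685)/(-17710 - 7440) = (-8 - 2*80) + (320 + 11685)/(-17710 - 7440) = (-8 - 160) + 12005/(-25150) = -168 + 12005*(-1/25150) = -168 - 2401/5030 = -847441/5030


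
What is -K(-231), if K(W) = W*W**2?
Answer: 12326391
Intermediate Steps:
K(W) = W**3
-K(-231) = -1*(-231)**3 = -1*(-12326391) = 12326391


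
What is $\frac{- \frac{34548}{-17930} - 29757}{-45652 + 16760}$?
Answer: $\frac{266754231}{259016780} \approx 1.0299$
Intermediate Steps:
$\frac{- \frac{34548}{-17930} - 29757}{-45652 + 16760} = \frac{\left(-34548\right) \left(- \frac{1}{17930}\right) - 29757}{-28892} = \left(\frac{17274}{8965} - 29757\right) \left(- \frac{1}{28892}\right) = \left(- \frac{266754231}{8965}\right) \left(- \frac{1}{28892}\right) = \frac{266754231}{259016780}$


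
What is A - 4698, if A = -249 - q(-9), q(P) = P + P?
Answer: -4929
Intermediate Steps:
q(P) = 2*P
A = -231 (A = -249 - 2*(-9) = -249 - 1*(-18) = -249 + 18 = -231)
A - 4698 = -231 - 4698 = -4929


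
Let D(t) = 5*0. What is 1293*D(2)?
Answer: 0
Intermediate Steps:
D(t) = 0
1293*D(2) = 1293*0 = 0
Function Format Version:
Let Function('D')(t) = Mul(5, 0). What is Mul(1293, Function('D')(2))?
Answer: 0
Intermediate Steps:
Function('D')(t) = 0
Mul(1293, Function('D')(2)) = Mul(1293, 0) = 0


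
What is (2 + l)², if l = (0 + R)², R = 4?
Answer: 324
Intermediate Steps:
l = 16 (l = (0 + 4)² = 4² = 16)
(2 + l)² = (2 + 16)² = 18² = 324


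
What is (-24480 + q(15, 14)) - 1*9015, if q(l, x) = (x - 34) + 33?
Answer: -33482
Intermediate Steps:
q(l, x) = -1 + x (q(l, x) = (-34 + x) + 33 = -1 + x)
(-24480 + q(15, 14)) - 1*9015 = (-24480 + (-1 + 14)) - 1*9015 = (-24480 + 13) - 9015 = -24467 - 9015 = -33482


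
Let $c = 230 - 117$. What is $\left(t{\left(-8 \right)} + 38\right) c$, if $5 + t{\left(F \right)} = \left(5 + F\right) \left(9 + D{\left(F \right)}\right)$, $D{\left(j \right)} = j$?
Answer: $3390$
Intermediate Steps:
$c = 113$
$t{\left(F \right)} = -5 + \left(5 + F\right) \left(9 + F\right)$
$\left(t{\left(-8 \right)} + 38\right) c = \left(\left(40 + \left(-8\right)^{2} + 14 \left(-8\right)\right) + 38\right) 113 = \left(\left(40 + 64 - 112\right) + 38\right) 113 = \left(-8 + 38\right) 113 = 30 \cdot 113 = 3390$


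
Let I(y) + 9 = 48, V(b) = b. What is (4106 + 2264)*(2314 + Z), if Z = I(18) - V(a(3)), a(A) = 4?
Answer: 14963130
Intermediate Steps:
I(y) = 39 (I(y) = -9 + 48 = 39)
Z = 35 (Z = 39 - 1*4 = 39 - 4 = 35)
(4106 + 2264)*(2314 + Z) = (4106 + 2264)*(2314 + 35) = 6370*2349 = 14963130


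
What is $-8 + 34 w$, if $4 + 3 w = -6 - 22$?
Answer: $- \frac{1112}{3} \approx -370.67$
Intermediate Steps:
$w = - \frac{32}{3}$ ($w = - \frac{4}{3} + \frac{-6 - 22}{3} = - \frac{4}{3} + \frac{1}{3} \left(-28\right) = - \frac{4}{3} - \frac{28}{3} = - \frac{32}{3} \approx -10.667$)
$-8 + 34 w = -8 + 34 \left(- \frac{32}{3}\right) = -8 - \frac{1088}{3} = - \frac{1112}{3}$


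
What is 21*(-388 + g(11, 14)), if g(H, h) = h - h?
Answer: -8148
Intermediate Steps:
g(H, h) = 0
21*(-388 + g(11, 14)) = 21*(-388 + 0) = 21*(-388) = -8148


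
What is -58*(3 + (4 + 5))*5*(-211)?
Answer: 734280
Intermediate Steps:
-58*(3 + (4 + 5))*5*(-211) = -58*(3 + 9)*5*(-211) = -696*5*(-211) = -58*60*(-211) = -3480*(-211) = 734280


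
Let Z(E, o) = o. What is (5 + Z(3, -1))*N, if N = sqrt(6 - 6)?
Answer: 0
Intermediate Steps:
N = 0 (N = sqrt(0) = 0)
(5 + Z(3, -1))*N = (5 - 1)*0 = 4*0 = 0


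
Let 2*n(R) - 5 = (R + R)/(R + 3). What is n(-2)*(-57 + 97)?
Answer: 20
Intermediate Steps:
n(R) = 5/2 + R/(3 + R) (n(R) = 5/2 + ((R + R)/(R + 3))/2 = 5/2 + ((2*R)/(3 + R))/2 = 5/2 + (2*R/(3 + R))/2 = 5/2 + R/(3 + R))
n(-2)*(-57 + 97) = ((15 + 7*(-2))/(2*(3 - 2)))*(-57 + 97) = ((½)*(15 - 14)/1)*40 = ((½)*1*1)*40 = (½)*40 = 20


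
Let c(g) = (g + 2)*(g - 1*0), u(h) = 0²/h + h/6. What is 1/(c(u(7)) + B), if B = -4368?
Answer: -36/157115 ≈ -0.00022913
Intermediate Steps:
u(h) = h/6 (u(h) = 0/h + h*(⅙) = 0 + h/6 = h/6)
c(g) = g*(2 + g) (c(g) = (2 + g)*(g + 0) = (2 + g)*g = g*(2 + g))
1/(c(u(7)) + B) = 1/(((⅙)*7)*(2 + (⅙)*7) - 4368) = 1/(7*(2 + 7/6)/6 - 4368) = 1/((7/6)*(19/6) - 4368) = 1/(133/36 - 4368) = 1/(-157115/36) = -36/157115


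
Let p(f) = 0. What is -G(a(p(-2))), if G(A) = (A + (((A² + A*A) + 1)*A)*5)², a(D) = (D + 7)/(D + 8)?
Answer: -9357481/65536 ≈ -142.78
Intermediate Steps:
a(D) = (7 + D)/(8 + D)
G(A) = (A + 5*A*(1 + 2*A²))² (G(A) = (A + (((A² + A²) + 1)*A)*5)² = (A + ((2*A² + 1)*A)*5)² = (A + ((1 + 2*A²)*A)*5)² = (A + (A*(1 + 2*A²))*5)² = (A + 5*A*(1 + 2*A²))²)
-G(a(p(-2))) = -4*((7 + 0)/(8 + 0))²*(3 + 5*((7 + 0)/(8 + 0))²)² = -4*(7/8)²*(3 + 5*(7/8)²)² = -4*49*(3 + 5*(49/64))²/64 = -4*49*(3 + 245/64)²/64 = -4*49*(437/64)²/64 = -4*49*190969/(64*4096) = -1*9357481/65536 = -9357481/65536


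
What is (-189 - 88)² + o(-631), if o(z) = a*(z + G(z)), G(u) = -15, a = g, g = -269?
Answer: 250503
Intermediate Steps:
a = -269
o(z) = 4035 - 269*z (o(z) = -269*(z - 15) = -269*(-15 + z) = 4035 - 269*z)
(-189 - 88)² + o(-631) = (-189 - 88)² + (4035 - 269*(-631)) = (-277)² + (4035 + 169739) = 76729 + 173774 = 250503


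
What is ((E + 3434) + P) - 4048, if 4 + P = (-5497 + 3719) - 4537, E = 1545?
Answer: -5388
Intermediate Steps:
P = -6319 (P = -4 + ((-5497 + 3719) - 4537) = -4 + (-1778 - 4537) = -4 - 6315 = -6319)
((E + 3434) + P) - 4048 = ((1545 + 3434) - 6319) - 4048 = (4979 - 6319) - 4048 = -1340 - 4048 = -5388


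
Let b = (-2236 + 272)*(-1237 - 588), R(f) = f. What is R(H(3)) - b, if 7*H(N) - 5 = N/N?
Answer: -25090094/7 ≈ -3.5843e+6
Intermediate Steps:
H(N) = 6/7 (H(N) = 5/7 + (N/N)/7 = 5/7 + (⅐)*1 = 5/7 + ⅐ = 6/7)
b = 3584300 (b = -1964*(-1825) = 3584300)
R(H(3)) - b = 6/7 - 1*3584300 = 6/7 - 3584300 = -25090094/7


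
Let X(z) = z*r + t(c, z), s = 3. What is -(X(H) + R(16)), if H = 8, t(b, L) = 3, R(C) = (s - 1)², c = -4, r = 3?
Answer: -31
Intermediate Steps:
R(C) = 4 (R(C) = (3 - 1)² = 2² = 4)
X(z) = 3 + 3*z (X(z) = z*3 + 3 = 3*z + 3 = 3 + 3*z)
-(X(H) + R(16)) = -((3 + 3*8) + 4) = -((3 + 24) + 4) = -(27 + 4) = -1*31 = -31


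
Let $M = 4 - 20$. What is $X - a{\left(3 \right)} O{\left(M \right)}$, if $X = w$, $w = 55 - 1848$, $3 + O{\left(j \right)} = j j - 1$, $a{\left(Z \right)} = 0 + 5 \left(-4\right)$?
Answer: $3247$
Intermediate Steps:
$a{\left(Z \right)} = -20$ ($a{\left(Z \right)} = 0 - 20 = -20$)
$M = -16$ ($M = 4 - 20 = -16$)
$O{\left(j \right)} = -4 + j^{2}$ ($O{\left(j \right)} = -3 + \left(j j - 1\right) = -3 + \left(j^{2} - 1\right) = -3 + \left(-1 + j^{2}\right) = -4 + j^{2}$)
$w = -1793$
$X = -1793$
$X - a{\left(3 \right)} O{\left(M \right)} = -1793 - - 20 \left(-4 + \left(-16\right)^{2}\right) = -1793 - - 20 \left(-4 + 256\right) = -1793 - \left(-20\right) 252 = -1793 - -5040 = -1793 + 5040 = 3247$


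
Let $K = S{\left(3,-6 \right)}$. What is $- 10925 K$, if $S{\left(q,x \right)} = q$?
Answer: $-32775$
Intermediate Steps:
$K = 3$
$- 10925 K = \left(-10925\right) 3 = -32775$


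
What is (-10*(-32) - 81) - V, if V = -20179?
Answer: 20418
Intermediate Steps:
(-10*(-32) - 81) - V = (-10*(-32) - 81) - 1*(-20179) = (320 - 81) + 20179 = 239 + 20179 = 20418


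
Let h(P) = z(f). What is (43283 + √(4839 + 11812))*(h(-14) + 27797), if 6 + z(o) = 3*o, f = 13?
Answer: 1204565890 + 27830*√16651 ≈ 1.2082e+9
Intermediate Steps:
z(o) = -6 + 3*o
h(P) = 33 (h(P) = -6 + 3*13 = -6 + 39 = 33)
(43283 + √(4839 + 11812))*(h(-14) + 27797) = (43283 + √(4839 + 11812))*(33 + 27797) = (43283 + √16651)*27830 = 1204565890 + 27830*√16651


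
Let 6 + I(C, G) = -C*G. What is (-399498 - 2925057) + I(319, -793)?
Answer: -3071594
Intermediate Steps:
I(C, G) = -6 - C*G
(-399498 - 2925057) + I(319, -793) = (-399498 - 2925057) + (-6 - 1*319*(-793)) = -3324555 + (-6 + 252967) = -3324555 + 252961 = -3071594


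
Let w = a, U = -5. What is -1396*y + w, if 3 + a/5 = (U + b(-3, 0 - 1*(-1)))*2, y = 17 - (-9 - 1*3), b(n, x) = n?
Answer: -40579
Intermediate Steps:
y = 29 (y = 17 - (-9 - 3) = 17 - 1*(-12) = 17 + 12 = 29)
a = -95 (a = -15 + 5*((-5 - 3)*2) = -15 + 5*(-8*2) = -15 + 5*(-16) = -15 - 80 = -95)
w = -95
-1396*y + w = -1396*29 - 95 = -40484 - 95 = -40579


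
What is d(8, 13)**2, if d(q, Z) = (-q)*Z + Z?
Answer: 8281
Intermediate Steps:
d(q, Z) = Z - Z*q (d(q, Z) = -Z*q + Z = Z - Z*q)
d(8, 13)**2 = (13*(1 - 1*8))**2 = (13*(1 - 8))**2 = (13*(-7))**2 = (-91)**2 = 8281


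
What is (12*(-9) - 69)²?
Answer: 31329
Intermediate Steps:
(12*(-9) - 69)² = (-108 - 69)² = (-177)² = 31329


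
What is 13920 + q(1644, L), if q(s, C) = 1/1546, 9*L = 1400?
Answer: 21520321/1546 ≈ 13920.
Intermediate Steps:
L = 1400/9 (L = (1/9)*1400 = 1400/9 ≈ 155.56)
q(s, C) = 1/1546
13920 + q(1644, L) = 13920 + 1/1546 = 21520321/1546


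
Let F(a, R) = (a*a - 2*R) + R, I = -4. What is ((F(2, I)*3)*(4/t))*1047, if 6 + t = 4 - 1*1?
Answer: -33504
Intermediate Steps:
F(a, R) = a² - R (F(a, R) = (a² - 2*R) + R = a² - R)
t = -3 (t = -6 + (4 - 1*1) = -6 + (4 - 1) = -6 + 3 = -3)
((F(2, I)*3)*(4/t))*1047 = (((2² - 1*(-4))*3)*(4/(-3)))*1047 = (((4 + 4)*3)*(4*(-⅓)))*1047 = ((8*3)*(-4/3))*1047 = (24*(-4/3))*1047 = -32*1047 = -33504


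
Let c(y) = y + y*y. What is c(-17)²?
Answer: 73984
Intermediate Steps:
c(y) = y + y²
c(-17)² = (-17*(1 - 17))² = (-17*(-16))² = 272² = 73984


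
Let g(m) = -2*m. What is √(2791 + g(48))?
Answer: 7*√55 ≈ 51.913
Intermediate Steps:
√(2791 + g(48)) = √(2791 - 2*48) = √(2791 - 96) = √2695 = 7*√55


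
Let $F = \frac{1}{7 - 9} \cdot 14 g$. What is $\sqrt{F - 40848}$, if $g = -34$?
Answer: $i \sqrt{40610} \approx 201.52 i$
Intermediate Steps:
$F = 238$ ($F = \frac{1}{7 - 9} \cdot 14 \left(-34\right) = \frac{1}{-2} \cdot 14 \left(-34\right) = \left(- \frac{1}{2}\right) 14 \left(-34\right) = \left(-7\right) \left(-34\right) = 238$)
$\sqrt{F - 40848} = \sqrt{238 - 40848} = \sqrt{-40610} = i \sqrt{40610}$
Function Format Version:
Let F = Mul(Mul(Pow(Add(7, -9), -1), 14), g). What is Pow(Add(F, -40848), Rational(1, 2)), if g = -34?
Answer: Mul(I, Pow(40610, Rational(1, 2))) ≈ Mul(201.52, I)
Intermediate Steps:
F = 238 (F = Mul(Mul(Pow(Add(7, -9), -1), 14), -34) = Mul(Mul(Pow(-2, -1), 14), -34) = Mul(Mul(Rational(-1, 2), 14), -34) = Mul(-7, -34) = 238)
Pow(Add(F, -40848), Rational(1, 2)) = Pow(Add(238, -40848), Rational(1, 2)) = Pow(-40610, Rational(1, 2)) = Mul(I, Pow(40610, Rational(1, 2)))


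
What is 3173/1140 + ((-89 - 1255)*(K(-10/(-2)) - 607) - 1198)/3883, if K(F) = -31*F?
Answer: 62024261/232980 ≈ 266.22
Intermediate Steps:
3173/1140 + ((-89 - 1255)*(K(-10/(-2)) - 607) - 1198)/3883 = 3173/1140 + ((-89 - 1255)*(-(-310)/(-2) - 607) - 1198)/3883 = 3173*(1/1140) + (-1344*(-(-310)*(-1)/2 - 607) - 1198)*(1/3883) = 167/60 + (-1344*(-31*5 - 607) - 1198)*(1/3883) = 167/60 + (-1344*(-155 - 607) - 1198)*(1/3883) = 167/60 + (-1344*(-762) - 1198)*(1/3883) = 167/60 + (1024128 - 1198)*(1/3883) = 167/60 + 1022930*(1/3883) = 167/60 + 1022930/3883 = 62024261/232980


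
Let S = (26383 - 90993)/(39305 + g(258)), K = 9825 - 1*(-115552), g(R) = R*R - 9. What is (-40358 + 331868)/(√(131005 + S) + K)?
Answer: 11054400033492/4754402807575 - 58302*√14680796796834/33280819653025 ≈ 2.3184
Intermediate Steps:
g(R) = -9 + R² (g(R) = R² - 9 = -9 + R²)
K = 125377 (K = 9825 + 115552 = 125377)
S = -6461/10586 (S = (26383 - 90993)/(39305 + (-9 + 258²)) = -64610/(39305 + (-9 + 66564)) = -64610/(39305 + 66555) = -64610/105860 = -64610*1/105860 = -6461/10586 ≈ -0.61033)
(-40358 + 331868)/(√(131005 + S) + K) = (-40358 + 331868)/(√(131005 - 6461/10586) + 125377) = 291510/(√(1386812469/10586) + 125377) = 291510/(√14680796796834/10586 + 125377) = 291510/(125377 + √14680796796834/10586)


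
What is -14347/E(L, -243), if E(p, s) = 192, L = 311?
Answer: -14347/192 ≈ -74.724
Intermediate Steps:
-14347/E(L, -243) = -14347/192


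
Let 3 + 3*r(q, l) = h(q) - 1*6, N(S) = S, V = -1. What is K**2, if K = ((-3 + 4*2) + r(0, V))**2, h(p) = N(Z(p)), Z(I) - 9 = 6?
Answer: 2401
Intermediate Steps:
Z(I) = 15 (Z(I) = 9 + 6 = 15)
h(p) = 15
r(q, l) = 2 (r(q, l) = -1 + (15 - 1*6)/3 = -1 + (15 - 6)/3 = -1 + (1/3)*9 = -1 + 3 = 2)
K = 49 (K = ((-3 + 4*2) + 2)**2 = ((-3 + 8) + 2)**2 = (5 + 2)**2 = 7**2 = 49)
K**2 = 49**2 = 2401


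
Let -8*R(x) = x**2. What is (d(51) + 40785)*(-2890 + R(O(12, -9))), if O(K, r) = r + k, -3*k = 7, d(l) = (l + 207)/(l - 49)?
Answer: -118898357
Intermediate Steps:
d(l) = (207 + l)/(-49 + l)
k = -7/3 (k = -1/3*7 = -7/3 ≈ -2.3333)
O(K, r) = -7/3 + r (O(K, r) = r - 7/3 = -7/3 + r)
R(x) = -x**2/8
(d(51) + 40785)*(-2890 + R(O(12, -9))) = ((207 + 51)/(-49 + 51) + 40785)*(-2890 - (-7/3 - 9)**2/8) = (258/2 + 40785)*(-2890 - (-34/3)**2/8) = ((1/2)*258 + 40785)*(-2890 - 1/8*1156/9) = (129 + 40785)*(-2890 - 289/18) = 40914*(-52309/18) = -118898357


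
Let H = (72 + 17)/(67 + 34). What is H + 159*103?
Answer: 1654166/101 ≈ 16378.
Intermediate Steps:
H = 89/101 ≈ 0.88119
H + 159*103 = 89/101 + 159*103 = 89/101 + 16377 = 1654166/101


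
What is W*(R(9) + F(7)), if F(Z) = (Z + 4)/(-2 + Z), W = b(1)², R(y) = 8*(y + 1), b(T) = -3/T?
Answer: 3699/5 ≈ 739.80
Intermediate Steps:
R(y) = 8 + 8*y (R(y) = 8*(1 + y) = 8 + 8*y)
W = 9 (W = (-3/1)² = (-3*1)² = (-3)² = 9)
F(Z) = (4 + Z)/(-2 + Z)
W*(R(9) + F(7)) = 9*((8 + 8*9) + (4 + 7)/(-2 + 7)) = 9*((8 + 72) + 11/5) = 9*(80 + (⅕)*11) = 9*(80 + 11/5) = 9*(411/5) = 3699/5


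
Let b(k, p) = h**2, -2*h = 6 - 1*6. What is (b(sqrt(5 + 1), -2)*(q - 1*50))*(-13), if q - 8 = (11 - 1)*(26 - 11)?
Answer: 0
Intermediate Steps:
h = 0 (h = -(6 - 1*6)/2 = -(6 - 6)/2 = -1/2*0 = 0)
q = 158 (q = 8 + (11 - 1)*(26 - 11) = 8 + 10*15 = 8 + 150 = 158)
b(k, p) = 0 (b(k, p) = 0**2 = 0)
(b(sqrt(5 + 1), -2)*(q - 1*50))*(-13) = (0*(158 - 1*50))*(-13) = (0*(158 - 50))*(-13) = (0*108)*(-13) = 0*(-13) = 0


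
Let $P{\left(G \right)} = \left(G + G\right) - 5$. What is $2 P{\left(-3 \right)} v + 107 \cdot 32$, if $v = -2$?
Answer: $3468$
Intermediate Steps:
$P{\left(G \right)} = -5 + 2 G$ ($P{\left(G \right)} = 2 G - 5 = -5 + 2 G$)
$2 P{\left(-3 \right)} v + 107 \cdot 32 = 2 \left(-5 + 2 \left(-3\right)\right) \left(-2\right) + 107 \cdot 32 = 2 \left(-5 - 6\right) \left(-2\right) + 3424 = 2 \left(-11\right) \left(-2\right) + 3424 = \left(-22\right) \left(-2\right) + 3424 = 44 + 3424 = 3468$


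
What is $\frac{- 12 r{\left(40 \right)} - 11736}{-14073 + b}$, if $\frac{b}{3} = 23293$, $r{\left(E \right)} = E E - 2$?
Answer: $- \frac{5152}{9301} \approx -0.55392$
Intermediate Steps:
$r{\left(E \right)} = -2 + E^{2}$ ($r{\left(E \right)} = E^{2} - 2 = -2 + E^{2}$)
$b = 69879$ ($b = 3 \cdot 23293 = 69879$)
$\frac{- 12 r{\left(40 \right)} - 11736}{-14073 + b} = \frac{- 12 \left(-2 + 40^{2}\right) - 11736}{-14073 + 69879} = \frac{- 12 \left(-2 + 1600\right) - 11736}{55806} = \left(\left(-12\right) 1598 - 11736\right) \frac{1}{55806} = \left(-19176 - 11736\right) \frac{1}{55806} = \left(-30912\right) \frac{1}{55806} = - \frac{5152}{9301}$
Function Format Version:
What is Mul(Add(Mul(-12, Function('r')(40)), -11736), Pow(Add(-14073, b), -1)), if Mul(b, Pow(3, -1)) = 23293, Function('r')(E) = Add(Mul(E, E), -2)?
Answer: Rational(-5152, 9301) ≈ -0.55392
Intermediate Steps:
Function('r')(E) = Add(-2, Pow(E, 2)) (Function('r')(E) = Add(Pow(E, 2), -2) = Add(-2, Pow(E, 2)))
b = 69879 (b = Mul(3, 23293) = 69879)
Mul(Add(Mul(-12, Function('r')(40)), -11736), Pow(Add(-14073, b), -1)) = Mul(Add(Mul(-12, Add(-2, Pow(40, 2))), -11736), Pow(Add(-14073, 69879), -1)) = Mul(Add(Mul(-12, Add(-2, 1600)), -11736), Pow(55806, -1)) = Mul(Add(Mul(-12, 1598), -11736), Rational(1, 55806)) = Mul(Add(-19176, -11736), Rational(1, 55806)) = Mul(-30912, Rational(1, 55806)) = Rational(-5152, 9301)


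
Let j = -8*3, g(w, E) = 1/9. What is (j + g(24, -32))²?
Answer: 46225/81 ≈ 570.68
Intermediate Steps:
g(w, E) = ⅑
j = -24
(j + g(24, -32))² = (-24 + ⅑)² = (-215/9)² = 46225/81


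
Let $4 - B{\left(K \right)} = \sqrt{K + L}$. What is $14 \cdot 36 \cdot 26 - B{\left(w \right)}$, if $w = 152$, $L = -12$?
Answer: $13100 + 2 \sqrt{35} \approx 13112.0$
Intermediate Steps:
$B{\left(K \right)} = 4 - \sqrt{-12 + K}$ ($B{\left(K \right)} = 4 - \sqrt{K - 12} = 4 - \sqrt{-12 + K}$)
$14 \cdot 36 \cdot 26 - B{\left(w \right)} = 14 \cdot 36 \cdot 26 - \left(4 - \sqrt{-12 + 152}\right) = 504 \cdot 26 - \left(4 - \sqrt{140}\right) = 13104 - \left(4 - 2 \sqrt{35}\right) = 13100 + 2 \sqrt{35}$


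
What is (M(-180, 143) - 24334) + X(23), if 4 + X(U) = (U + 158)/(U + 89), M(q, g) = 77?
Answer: -2717051/112 ≈ -24259.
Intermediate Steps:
X(U) = -4 + (158 + U)/(89 + U) (X(U) = -4 + (U + 158)/(U + 89) = -4 + (158 + U)/(89 + U))
(M(-180, 143) - 24334) + X(23) = (77 - 24334) + 3*(-66 - 1*23)/(89 + 23) = -24257 + 3*(-66 - 23)/112 = -24257 + 3*(1/112)*(-89) = -24257 - 267/112 = -2717051/112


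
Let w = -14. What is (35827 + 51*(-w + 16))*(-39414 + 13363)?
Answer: -973187207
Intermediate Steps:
(35827 + 51*(-w + 16))*(-39414 + 13363) = (35827 + 51*(-1*(-14) + 16))*(-39414 + 13363) = (35827 + 51*(14 + 16))*(-26051) = (35827 + 51*30)*(-26051) = (35827 + 1530)*(-26051) = 37357*(-26051) = -973187207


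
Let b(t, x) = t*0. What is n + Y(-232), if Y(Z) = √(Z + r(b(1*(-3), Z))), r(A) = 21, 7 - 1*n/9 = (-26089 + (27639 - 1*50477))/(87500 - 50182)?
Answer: 59391/794 + I*√211 ≈ 74.8 + 14.526*I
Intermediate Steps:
n = 59391/794 (n = 63 - 9*(-26089 + (27639 - 1*50477))/(87500 - 50182) = 63 - 9*(-26089 + (27639 - 50477))/37318 = 63 - 9*(-26089 - 22838)/37318 = 63 - (-440343)/37318 = 63 - 9*(-1041/794) = 63 + 9369/794 = 59391/794 ≈ 74.800)
b(t, x) = 0
Y(Z) = √(21 + Z) (Y(Z) = √(Z + 21) = √(21 + Z))
n + Y(-232) = 59391/794 + √(21 - 232) = 59391/794 + √(-211) = 59391/794 + I*√211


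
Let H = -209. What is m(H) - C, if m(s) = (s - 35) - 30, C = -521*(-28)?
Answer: -14862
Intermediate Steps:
C = 14588
m(s) = -65 + s (m(s) = (-35 + s) - 30 = -65 + s)
m(H) - C = (-65 - 209) - 1*14588 = -274 - 14588 = -14862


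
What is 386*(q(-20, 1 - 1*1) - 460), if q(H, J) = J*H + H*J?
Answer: -177560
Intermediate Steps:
q(H, J) = 2*H*J (q(H, J) = H*J + H*J = 2*H*J)
386*(q(-20, 1 - 1*1) - 460) = 386*(2*(-20)*(1 - 1*1) - 460) = 386*(2*(-20)*(1 - 1) - 460) = 386*(2*(-20)*0 - 460) = 386*(0 - 460) = 386*(-460) = -177560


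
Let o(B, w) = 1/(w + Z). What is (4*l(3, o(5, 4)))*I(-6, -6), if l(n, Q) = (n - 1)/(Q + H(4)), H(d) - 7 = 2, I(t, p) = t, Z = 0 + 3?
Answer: -21/4 ≈ -5.2500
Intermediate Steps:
Z = 3
o(B, w) = 1/(3 + w) (o(B, w) = 1/(w + 3) = 1/(3 + w))
H(d) = 9 (H(d) = 7 + 2 = 9)
l(n, Q) = (-1 + n)/(9 + Q) (l(n, Q) = (n - 1)/(Q + 9) = (-1 + n)/(9 + Q))
(4*l(3, o(5, 4)))*I(-6, -6) = (4*((-1 + 3)/(9 + 1/(3 + 4))))*(-6) = (4*(2/(9 + 1/7)))*(-6) = (4*(2/(9 + ⅐)))*(-6) = (4*(2/(64/7)))*(-6) = (4*((7/64)*2))*(-6) = (4*(7/32))*(-6) = (7/8)*(-6) = -21/4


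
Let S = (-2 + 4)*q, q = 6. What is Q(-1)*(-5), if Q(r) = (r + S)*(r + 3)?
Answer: -110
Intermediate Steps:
S = 12 (S = (-2 + 4)*6 = 2*6 = 12)
Q(r) = (3 + r)*(12 + r) (Q(r) = (r + 12)*(r + 3) = (12 + r)*(3 + r) = (3 + r)*(12 + r))
Q(-1)*(-5) = (36 + (-1)² + 15*(-1))*(-5) = (36 + 1 - 15)*(-5) = 22*(-5) = -110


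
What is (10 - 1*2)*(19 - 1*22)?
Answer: -24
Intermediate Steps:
(10 - 1*2)*(19 - 1*22) = (10 - 2)*(19 - 22) = 8*(-3) = -24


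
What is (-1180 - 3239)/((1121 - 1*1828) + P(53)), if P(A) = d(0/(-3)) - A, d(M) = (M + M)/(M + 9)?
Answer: 4419/760 ≈ 5.8145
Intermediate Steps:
d(M) = 2*M/(9 + M) (d(M) = (2*M)/(9 + M) = 2*M/(9 + M))
P(A) = -A (P(A) = 2*(0/(-3))/(9 + 0/(-3)) - A = 2*(0*(-1/3))/(9 + 0*(-1/3)) - A = 2*0/(9 + 0) - A = 2*0/9 - A = 2*0*(1/9) - A = 0 - A = -A)
(-1180 - 3239)/((1121 - 1*1828) + P(53)) = (-1180 - 3239)/((1121 - 1*1828) - 1*53) = -4419/((1121 - 1828) - 53) = -4419/(-707 - 53) = -4419/(-760) = -4419*(-1/760) = 4419/760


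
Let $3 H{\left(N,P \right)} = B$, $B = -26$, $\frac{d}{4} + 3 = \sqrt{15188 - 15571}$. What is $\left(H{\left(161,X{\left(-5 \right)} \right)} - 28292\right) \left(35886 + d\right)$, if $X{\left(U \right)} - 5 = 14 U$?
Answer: $-1015258116 - \frac{339608 i \sqrt{383}}{3} \approx -1.0153 \cdot 10^{9} - 2.2154 \cdot 10^{6} i$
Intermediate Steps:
$d = -12 + 4 i \sqrt{383}$ ($d = -12 + 4 \sqrt{15188 - 15571} = -12 + 4 \sqrt{-383} = -12 + 4 i \sqrt{383} \approx -12.0 + 78.281 i$)
$X{\left(U \right)} = 5 + 14 U$
$H{\left(N,P \right)} = - \frac{26}{3}$ ($H{\left(N,P \right)} = \frac{1}{3} \left(-26\right) = - \frac{26}{3}$)
$\left(H{\left(161,X{\left(-5 \right)} \right)} - 28292\right) \left(35886 + d\right) = \left(- \frac{26}{3} - 28292\right) \left(35886 - \left(12 - 4 i \sqrt{383}\right)\right) = - \frac{84902 \left(35874 + 4 i \sqrt{383}\right)}{3} = -1015258116 - \frac{339608 i \sqrt{383}}{3}$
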